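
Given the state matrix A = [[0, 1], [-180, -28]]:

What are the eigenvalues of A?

det(A - λI) = λ² - (-28)λ + 180 = (λ - (-18))(λ - (-10)). Eigenvalues: -18, -10.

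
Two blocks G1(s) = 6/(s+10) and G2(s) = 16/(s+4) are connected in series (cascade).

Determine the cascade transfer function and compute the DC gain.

Series: multiply transfer functions. G_eq = 6/(s+10) × 16/(s+4) = 96/((s+10)(s+4)). DC gain = 96/(10×4) = 2.4.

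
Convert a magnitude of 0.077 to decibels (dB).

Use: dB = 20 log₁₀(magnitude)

dB = 20 log₁₀(0.077) = -22.3 dB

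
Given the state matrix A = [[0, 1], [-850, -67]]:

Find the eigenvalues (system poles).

det(A - λI) = λ² - (-67)λ + 850 = (λ - (-50))(λ - (-17)). Eigenvalues: -50, -17.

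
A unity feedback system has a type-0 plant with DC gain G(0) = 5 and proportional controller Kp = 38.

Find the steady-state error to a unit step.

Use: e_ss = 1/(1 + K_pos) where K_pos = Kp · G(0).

K_pos = Kp · G(0) = 38 × 5 = 190. e_ss = 1/(1 + 190) = 0.0052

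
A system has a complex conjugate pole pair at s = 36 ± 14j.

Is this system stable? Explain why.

Real part of poles is 36 (> 0, right half-plane). Unstable.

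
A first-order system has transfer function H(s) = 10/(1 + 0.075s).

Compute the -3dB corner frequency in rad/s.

Corner frequency = 1/τ = 1/0.075 = 13.333 rad/s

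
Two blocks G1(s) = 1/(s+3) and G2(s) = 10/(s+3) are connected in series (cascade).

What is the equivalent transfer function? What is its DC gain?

Series: multiply transfer functions. G_eq = 1/(s+3) × 10/(s+3) = 10/((s+3)(s+3)). DC gain = 10/(3×3) = 1.1111.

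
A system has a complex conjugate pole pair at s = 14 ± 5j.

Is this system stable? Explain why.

Real part of poles is 14 (> 0, right half-plane). Unstable.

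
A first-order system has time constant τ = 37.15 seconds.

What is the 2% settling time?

For first-order system, 2% settling time ≈ 4τ = 4 × 37.15 = 148.6 s.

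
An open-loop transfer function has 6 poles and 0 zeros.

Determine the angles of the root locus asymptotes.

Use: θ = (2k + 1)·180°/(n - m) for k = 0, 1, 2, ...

n - m = 6 - 0 = 6. Angles: θk = (2k + 1)·180°/6 = 30°, 90°, 150°, 210°, 270°, 330°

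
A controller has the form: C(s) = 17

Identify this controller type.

This is a Proportional (P) controller.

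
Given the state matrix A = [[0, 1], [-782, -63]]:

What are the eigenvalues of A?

det(A - λI) = λ² - (-63)λ + 782 = (λ - (-46))(λ - (-17)). Eigenvalues: -46, -17.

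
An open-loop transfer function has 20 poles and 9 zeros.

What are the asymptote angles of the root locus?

n - m = 20 - 9 = 11. Angles: θk = (2k + 1)·180°/11 = 16.36°, 49.09°, 81.82°, 114.55°, 147.27°, 180°, 212.73°, 245.45°, 278.18°, 310.91°, 343.64°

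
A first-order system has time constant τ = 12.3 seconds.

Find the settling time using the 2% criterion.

For first-order system, 2% settling time ≈ 4τ = 4 × 12.3 = 49.2 s.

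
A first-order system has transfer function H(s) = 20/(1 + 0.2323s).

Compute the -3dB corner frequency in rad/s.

Corner frequency = 1/τ = 1/0.2323 = 4.305 rad/s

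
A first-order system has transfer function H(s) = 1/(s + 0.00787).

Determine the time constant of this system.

For H(s) = 1/(s + 1/τ), the pole is at -1/τ = -0.00787, so τ = 1/0.00787 = 127.1 s.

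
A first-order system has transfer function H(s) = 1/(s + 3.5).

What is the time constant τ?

For H(s) = 1/(s + 1/τ), the pole is at -1/τ = -3.5, so τ = 1/3.5 = 0.2857 s.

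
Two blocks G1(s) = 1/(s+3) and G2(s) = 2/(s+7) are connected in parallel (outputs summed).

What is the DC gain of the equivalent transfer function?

Parallel: G_eq = G1 + G2. DC gain = G1(0) + G2(0) = 1/3 + 2/7 = 0.3333 + 0.2857 = 0.6190.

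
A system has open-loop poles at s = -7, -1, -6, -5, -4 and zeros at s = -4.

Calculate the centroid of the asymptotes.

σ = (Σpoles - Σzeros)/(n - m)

σ = (Σpoles - Σzeros)/(n - m) = (-23 - (-4))/(5 - 1) = -19/4 = -4.75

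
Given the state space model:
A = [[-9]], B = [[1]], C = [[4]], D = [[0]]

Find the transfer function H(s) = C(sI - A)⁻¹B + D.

(sI - A)⁻¹ = 1/(s + 9). H(s) = 4 × 1/(s + 9) + 0 = 4/(s + 9).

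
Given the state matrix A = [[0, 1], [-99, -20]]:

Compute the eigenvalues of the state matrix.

det(A - λI) = λ² - (-20)λ + 99 = (λ - (-11))(λ - (-9)). Eigenvalues: -11, -9.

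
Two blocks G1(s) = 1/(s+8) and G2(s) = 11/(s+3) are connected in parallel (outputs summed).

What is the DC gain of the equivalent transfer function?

Parallel: G_eq = G1 + G2. DC gain = G1(0) + G2(0) = 1/8 + 11/3 = 0.125 + 3.6667 = 3.7917.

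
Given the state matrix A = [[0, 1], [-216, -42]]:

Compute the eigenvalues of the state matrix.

det(A - λI) = λ² - (-42)λ + 216 = (λ - (-36))(λ - (-6)). Eigenvalues: -36, -6.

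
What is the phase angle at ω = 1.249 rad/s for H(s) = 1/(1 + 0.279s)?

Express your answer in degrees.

Phase = -arctan(ωτ) = -arctan(1.249 × 0.279) = -19.2°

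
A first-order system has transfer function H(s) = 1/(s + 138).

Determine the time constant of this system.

For H(s) = 1/(s + 1/τ), the pole is at -1/τ = -138, so τ = 1/138 = 0.0072 s.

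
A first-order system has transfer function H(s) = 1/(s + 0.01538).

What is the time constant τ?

For H(s) = 1/(s + 1/τ), the pole is at -1/τ = -0.01538, so τ = 1/0.01538 = 65.02 s.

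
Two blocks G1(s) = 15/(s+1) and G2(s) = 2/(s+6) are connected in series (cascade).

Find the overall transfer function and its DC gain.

Series: multiply transfer functions. G_eq = 15/(s+1) × 2/(s+6) = 30/((s+1)(s+6)). DC gain = 30/(1×6) = 5.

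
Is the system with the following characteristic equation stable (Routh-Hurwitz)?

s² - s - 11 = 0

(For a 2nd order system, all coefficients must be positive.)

Coefficients: 1, -1, -11. b=-1, c=-11 not positive, so system is unstable.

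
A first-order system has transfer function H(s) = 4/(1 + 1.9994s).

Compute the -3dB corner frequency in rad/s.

Corner frequency = 1/τ = 1/1.9994 = 0.5 rad/s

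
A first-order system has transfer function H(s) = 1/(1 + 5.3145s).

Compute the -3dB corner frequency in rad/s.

Corner frequency = 1/τ = 1/5.3145 = 0.188 rad/s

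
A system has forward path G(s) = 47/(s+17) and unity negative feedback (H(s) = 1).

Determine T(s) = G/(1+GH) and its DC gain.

T(s) = G/(1+GH) = [47/(s+17)] / [1 + 47/(s+17)] = 47/(s+17+47) = 47/(s+64). DC gain = 47/64 = 0.734375.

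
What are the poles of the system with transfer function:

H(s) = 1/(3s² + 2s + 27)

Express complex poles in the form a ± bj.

Discriminant = 2² - 4×3×27 = 4 - 324 = -320 < 0, so the poles are a complex conjugate pair s = (-2 ± j√320)/(2×3). Real part = -2/(2×3) = -2/6 ≈ -0.3333; imaginary part = ±√320/(2×3) ≈ 2.9814. Poles: s = -0.3333 ± 2.9814j.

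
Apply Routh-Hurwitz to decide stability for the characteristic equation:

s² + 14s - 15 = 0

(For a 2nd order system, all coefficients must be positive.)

Coefficients: 1, 14, -15. c=-15 not positive, so system is unstable.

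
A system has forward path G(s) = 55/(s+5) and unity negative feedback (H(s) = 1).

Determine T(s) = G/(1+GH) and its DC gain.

T(s) = G/(1+GH) = [55/(s+5)] / [1 + 55/(s+5)] = 55/(s+5+55) = 55/(s+60). DC gain = 55/60 = 0.9167.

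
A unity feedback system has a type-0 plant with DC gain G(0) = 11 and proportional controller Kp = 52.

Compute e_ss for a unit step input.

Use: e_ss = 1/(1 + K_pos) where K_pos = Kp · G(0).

K_pos = Kp · G(0) = 52 × 11 = 572. e_ss = 1/(1 + 572) = 0.0017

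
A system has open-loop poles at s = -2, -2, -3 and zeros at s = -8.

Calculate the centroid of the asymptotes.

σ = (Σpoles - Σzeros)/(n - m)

σ = (Σpoles - Σzeros)/(n - m) = (-7 - (-8))/(3 - 1) = 1/2 = 0.5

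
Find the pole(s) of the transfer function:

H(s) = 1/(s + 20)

Pole is where denominator = 0: s + 20 = 0, so s = -20.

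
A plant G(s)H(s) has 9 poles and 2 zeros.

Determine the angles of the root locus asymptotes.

n - m = 9 - 2 = 7. Angles: θk = (2k + 1)·180°/7 = 25.71°, 77.14°, 128.57°, 180°, 231.43°, 282.86°, 334.29°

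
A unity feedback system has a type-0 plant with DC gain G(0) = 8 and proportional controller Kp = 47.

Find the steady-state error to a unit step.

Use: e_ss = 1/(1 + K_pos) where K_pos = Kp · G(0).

K_pos = Kp · G(0) = 47 × 8 = 376. e_ss = 1/(1 + 376) = 0.0027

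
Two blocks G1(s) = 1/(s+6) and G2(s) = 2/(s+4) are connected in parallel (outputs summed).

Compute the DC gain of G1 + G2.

Parallel: G_eq = G1 + G2. DC gain = G1(0) + G2(0) = 1/6 + 2/4 = 0.1667 + 0.5 = 0.6667.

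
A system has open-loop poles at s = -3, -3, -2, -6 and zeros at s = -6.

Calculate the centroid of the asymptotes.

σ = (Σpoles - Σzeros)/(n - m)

σ = (Σpoles - Σzeros)/(n - m) = (-14 - (-6))/(4 - 1) = -8/3 = -2.67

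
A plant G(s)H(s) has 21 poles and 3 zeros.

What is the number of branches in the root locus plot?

Root locus has n branches where n = number of poles = 21.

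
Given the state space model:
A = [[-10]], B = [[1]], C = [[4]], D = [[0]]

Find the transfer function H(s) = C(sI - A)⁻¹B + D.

(sI - A)⁻¹ = 1/(s + 10). H(s) = 4 × 1/(s + 10) + 0 = 4/(s + 10).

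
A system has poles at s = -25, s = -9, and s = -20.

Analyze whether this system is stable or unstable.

All poles are in the left half-plane. System is stable.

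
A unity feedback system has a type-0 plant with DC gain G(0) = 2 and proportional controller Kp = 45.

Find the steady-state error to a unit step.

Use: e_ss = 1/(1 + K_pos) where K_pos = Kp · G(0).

K_pos = Kp · G(0) = 45 × 2 = 90. e_ss = 1/(1 + 90) = 0.0110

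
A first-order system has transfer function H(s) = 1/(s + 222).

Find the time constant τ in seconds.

For H(s) = 1/(s + 1/τ), the pole is at -1/τ = -222, so τ = 1/222 = 0.0045 s.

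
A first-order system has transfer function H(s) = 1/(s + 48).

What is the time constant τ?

For H(s) = 1/(s + 1/τ), the pole is at -1/τ = -48, so τ = 1/48 = 0.0208 s.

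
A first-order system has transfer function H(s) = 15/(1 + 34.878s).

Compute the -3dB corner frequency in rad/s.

Corner frequency = 1/τ = 1/34.878 = 0.029 rad/s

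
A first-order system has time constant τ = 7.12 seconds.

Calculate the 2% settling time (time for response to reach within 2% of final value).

For first-order system, 2% settling time ≈ 4τ = 4 × 7.12 = 28.48 s.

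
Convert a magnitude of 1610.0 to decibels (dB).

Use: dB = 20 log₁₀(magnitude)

dB = 20 log₁₀(1610.0) = 64.1 dB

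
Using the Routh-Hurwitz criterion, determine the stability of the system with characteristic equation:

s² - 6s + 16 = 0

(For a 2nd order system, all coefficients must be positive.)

Coefficients: 1, -6, 16. b=-6 not positive, so system is unstable.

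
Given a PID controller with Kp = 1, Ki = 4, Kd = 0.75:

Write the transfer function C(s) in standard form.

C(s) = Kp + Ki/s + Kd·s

Substituting values: C(s) = 1 + 4/s + 0.75s = (0.75s² + s + 4)/s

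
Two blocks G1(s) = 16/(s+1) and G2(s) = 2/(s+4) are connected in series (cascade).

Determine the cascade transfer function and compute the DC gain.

Series: multiply transfer functions. G_eq = 16/(s+1) × 2/(s+4) = 32/((s+1)(s+4)). DC gain = 32/(1×4) = 8.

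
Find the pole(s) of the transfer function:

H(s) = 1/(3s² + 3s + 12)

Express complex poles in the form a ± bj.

Discriminant = 3² - 4×3×12 = 9 - 144 = -135 < 0, so the poles are a complex conjugate pair s = (-3 ± j√135)/(2×3). Real part = -3/(2×3) = -3/6 = -0.5; imaginary part = ±√135/(2×3) ≈ 1.9365. Poles: s = -0.5 ± 1.9365j.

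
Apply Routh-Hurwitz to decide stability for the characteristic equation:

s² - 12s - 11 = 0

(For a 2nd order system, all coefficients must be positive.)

Coefficients: 1, -12, -11. b=-12, c=-11 not positive, so system is unstable.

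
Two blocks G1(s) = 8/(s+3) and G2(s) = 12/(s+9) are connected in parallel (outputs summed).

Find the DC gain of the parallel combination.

Parallel: G_eq = G1 + G2. DC gain = G1(0) + G2(0) = 8/3 + 12/9 = 2.6667 + 1.3333 = 4.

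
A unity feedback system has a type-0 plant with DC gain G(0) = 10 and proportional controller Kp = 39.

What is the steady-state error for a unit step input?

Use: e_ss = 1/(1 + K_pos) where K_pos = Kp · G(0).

K_pos = Kp · G(0) = 39 × 10 = 390. e_ss = 1/(1 + 390) = 0.0026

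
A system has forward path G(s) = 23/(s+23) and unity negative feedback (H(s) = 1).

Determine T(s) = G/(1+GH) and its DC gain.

T(s) = G/(1+GH) = [23/(s+23)] / [1 + 23/(s+23)] = 23/(s+23+23) = 23/(s+46). DC gain = 23/46 = 0.5.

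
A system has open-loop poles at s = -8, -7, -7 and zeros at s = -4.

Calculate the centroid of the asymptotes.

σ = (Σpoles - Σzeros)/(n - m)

σ = (Σpoles - Σzeros)/(n - m) = (-22 - (-4))/(3 - 1) = -18/2 = -9.0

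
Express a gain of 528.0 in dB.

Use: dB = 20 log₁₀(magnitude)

dB = 20 log₁₀(528.0) = 54.5 dB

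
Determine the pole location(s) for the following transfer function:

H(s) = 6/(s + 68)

Pole is where denominator = 0: s + 68 = 0, so s = -68.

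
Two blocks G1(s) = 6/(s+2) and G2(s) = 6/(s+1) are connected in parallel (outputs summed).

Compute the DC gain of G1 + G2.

Parallel: G_eq = G1 + G2. DC gain = G1(0) + G2(0) = 6/2 + 6/1 = 3 + 6 = 9.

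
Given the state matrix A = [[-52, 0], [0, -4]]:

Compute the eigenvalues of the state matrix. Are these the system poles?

For diagonal matrix, eigenvalues are diagonal entries: λ₁ = -52, λ₂ = -4. Eigenvalues of A = system poles.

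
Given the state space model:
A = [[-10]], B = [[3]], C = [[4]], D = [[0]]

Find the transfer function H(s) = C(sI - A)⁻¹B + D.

(sI - A)⁻¹ = 1/(s + 10). H(s) = 4 × 3/(s + 10) + 0 = 12/(s + 10).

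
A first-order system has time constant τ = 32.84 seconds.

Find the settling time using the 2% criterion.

For first-order system, 2% settling time ≈ 4τ = 4 × 32.84 = 131.36 s.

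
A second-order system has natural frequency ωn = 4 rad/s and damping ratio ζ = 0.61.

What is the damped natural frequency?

ωd = ωn√(1 - ζ²) = 4√(1 - 0.61²) = 3.17 rad/s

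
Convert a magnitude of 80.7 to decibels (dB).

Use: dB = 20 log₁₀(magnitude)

dB = 20 log₁₀(80.7) = 38.1 dB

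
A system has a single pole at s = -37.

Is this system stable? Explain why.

Pole at s = -37 is in the left half-plane. Stable.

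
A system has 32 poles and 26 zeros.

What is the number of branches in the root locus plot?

Root locus has n branches where n = number of poles = 32.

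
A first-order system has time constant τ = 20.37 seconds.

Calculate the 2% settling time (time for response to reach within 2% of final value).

For first-order system, 2% settling time ≈ 4τ = 4 × 20.37 = 81.48 s.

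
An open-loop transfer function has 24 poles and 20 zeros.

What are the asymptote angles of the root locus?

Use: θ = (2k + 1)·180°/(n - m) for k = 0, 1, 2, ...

n - m = 24 - 20 = 4. Angles: θk = (2k + 1)·180°/4 = 45°, 135°, 225°, 315°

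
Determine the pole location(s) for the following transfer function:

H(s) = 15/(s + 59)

Pole is where denominator = 0: s + 59 = 0, so s = -59.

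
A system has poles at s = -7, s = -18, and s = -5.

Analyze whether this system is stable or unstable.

All poles are in the left half-plane. System is stable.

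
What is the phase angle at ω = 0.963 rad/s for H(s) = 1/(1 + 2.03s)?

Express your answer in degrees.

Phase = -arctan(ωτ) = -arctan(0.963 × 2.03) = -62.9°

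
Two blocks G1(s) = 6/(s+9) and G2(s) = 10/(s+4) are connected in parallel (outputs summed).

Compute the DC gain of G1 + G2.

Parallel: G_eq = G1 + G2. DC gain = G1(0) + G2(0) = 6/9 + 10/4 = 0.6667 + 2.5 = 3.1667.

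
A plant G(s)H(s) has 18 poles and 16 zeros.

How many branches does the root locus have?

Root locus has n branches where n = number of poles = 18.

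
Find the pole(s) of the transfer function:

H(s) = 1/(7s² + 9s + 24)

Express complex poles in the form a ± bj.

Discriminant = 9² - 4×7×24 = 81 - 672 = -591 < 0, so the poles are a complex conjugate pair s = (-9 ± j√591)/(2×7). Real part = -9/(2×7) = -9/14 ≈ -0.6429; imaginary part = ±√591/(2×7) ≈ 1.7365. Poles: s = -0.6429 ± 1.7365j.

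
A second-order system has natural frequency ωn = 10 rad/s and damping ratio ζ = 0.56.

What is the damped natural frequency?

ωd = ωn√(1 - ζ²) = 10√(1 - 0.56²) = 8.28 rad/s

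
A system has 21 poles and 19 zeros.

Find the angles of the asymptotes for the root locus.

n - m = 21 - 19 = 2. Angles: θk = (2k + 1)·180°/2 = 90°, 270°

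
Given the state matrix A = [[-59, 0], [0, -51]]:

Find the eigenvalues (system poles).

For diagonal matrix, eigenvalues are diagonal entries: λ₁ = -59, λ₂ = -51.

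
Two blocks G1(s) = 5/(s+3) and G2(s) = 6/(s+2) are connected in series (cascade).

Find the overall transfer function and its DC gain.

Series: multiply transfer functions. G_eq = 5/(s+3) × 6/(s+2) = 30/((s+3)(s+2)). DC gain = 30/(3×2) = 5.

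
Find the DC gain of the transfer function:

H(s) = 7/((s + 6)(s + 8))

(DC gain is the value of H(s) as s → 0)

DC gain = H(0) = 7/(6 × 8) = 7/48 = 0.1458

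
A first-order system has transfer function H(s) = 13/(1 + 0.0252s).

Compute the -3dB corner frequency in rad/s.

Corner frequency = 1/τ = 1/0.0252 = 39.683 rad/s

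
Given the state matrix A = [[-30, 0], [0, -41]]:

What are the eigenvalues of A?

For diagonal matrix, eigenvalues are diagonal entries: λ₁ = -30, λ₂ = -41.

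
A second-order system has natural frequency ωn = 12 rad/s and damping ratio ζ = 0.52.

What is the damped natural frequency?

ωd = ωn√(1 - ζ²) = 12√(1 - 0.52²) = 10.25 rad/s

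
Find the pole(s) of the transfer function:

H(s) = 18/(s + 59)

Pole is where denominator = 0: s + 59 = 0, so s = -59.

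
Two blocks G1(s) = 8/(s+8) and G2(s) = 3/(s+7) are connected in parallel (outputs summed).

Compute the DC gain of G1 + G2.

Parallel: G_eq = G1 + G2. DC gain = G1(0) + G2(0) = 8/8 + 3/7 = 1 + 0.4286 = 1.4286.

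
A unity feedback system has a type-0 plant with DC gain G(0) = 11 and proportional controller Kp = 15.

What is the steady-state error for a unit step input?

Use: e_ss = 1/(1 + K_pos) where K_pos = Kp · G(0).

K_pos = Kp · G(0) = 15 × 11 = 165. e_ss = 1/(1 + 165) = 0.0060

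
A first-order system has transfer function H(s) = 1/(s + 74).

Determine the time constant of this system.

For H(s) = 1/(s + 1/τ), the pole is at -1/τ = -74, so τ = 1/74 = 0.0135 s.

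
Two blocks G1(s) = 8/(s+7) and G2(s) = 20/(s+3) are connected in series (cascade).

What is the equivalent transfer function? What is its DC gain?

Series: multiply transfer functions. G_eq = 8/(s+7) × 20/(s+3) = 160/((s+7)(s+3)). DC gain = 160/(7×3) = 7.6190.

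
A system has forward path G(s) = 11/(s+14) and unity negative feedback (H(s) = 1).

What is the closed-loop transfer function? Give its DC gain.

T(s) = G/(1+GH) = [11/(s+14)] / [1 + 11/(s+14)] = 11/(s+14+11) = 11/(s+25). DC gain = 11/25 = 0.44.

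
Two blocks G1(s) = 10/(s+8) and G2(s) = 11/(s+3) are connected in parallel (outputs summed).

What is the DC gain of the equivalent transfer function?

Parallel: G_eq = G1 + G2. DC gain = G1(0) + G2(0) = 10/8 + 11/3 = 1.25 + 3.6667 = 4.9167.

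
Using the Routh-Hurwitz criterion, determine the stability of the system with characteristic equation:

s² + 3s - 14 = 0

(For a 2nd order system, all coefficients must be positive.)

Coefficients: 1, 3, -14. c=-14 not positive, so system is unstable.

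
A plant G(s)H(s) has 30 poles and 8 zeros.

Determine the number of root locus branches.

Root locus has n branches where n = number of poles = 30.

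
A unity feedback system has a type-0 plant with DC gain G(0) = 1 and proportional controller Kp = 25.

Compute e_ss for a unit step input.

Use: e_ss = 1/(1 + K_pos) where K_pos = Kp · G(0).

K_pos = Kp · G(0) = 25 × 1 = 25. e_ss = 1/(1 + 25) = 0.0385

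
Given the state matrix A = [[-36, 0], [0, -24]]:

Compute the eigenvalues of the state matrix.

For diagonal matrix, eigenvalues are diagonal entries: λ₁ = -36, λ₂ = -24.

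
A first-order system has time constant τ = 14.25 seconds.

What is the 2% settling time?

For first-order system, 2% settling time ≈ 4τ = 4 × 14.25 = 57.0 s.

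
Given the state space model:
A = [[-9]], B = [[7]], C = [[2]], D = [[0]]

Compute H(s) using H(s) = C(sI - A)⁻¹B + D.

(sI - A)⁻¹ = 1/(s + 9). H(s) = 2 × 7/(s + 9) + 0 = 14/(s + 9).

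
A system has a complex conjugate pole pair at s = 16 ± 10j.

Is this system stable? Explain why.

Real part of poles is 16 (> 0, right half-plane). Unstable.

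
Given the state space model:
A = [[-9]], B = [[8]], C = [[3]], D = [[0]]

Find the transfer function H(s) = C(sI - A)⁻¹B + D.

(sI - A)⁻¹ = 1/(s + 9). H(s) = 3 × 8/(s + 9) + 0 = 24/(s + 9).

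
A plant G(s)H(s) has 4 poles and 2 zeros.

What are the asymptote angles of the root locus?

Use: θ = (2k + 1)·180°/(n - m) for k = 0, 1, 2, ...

n - m = 4 - 2 = 2. Angles: θk = (2k + 1)·180°/2 = 90°, 270°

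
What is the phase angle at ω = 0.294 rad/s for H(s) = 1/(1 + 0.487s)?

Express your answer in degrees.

Phase = -arctan(ωτ) = -arctan(0.294 × 0.487) = -8.1°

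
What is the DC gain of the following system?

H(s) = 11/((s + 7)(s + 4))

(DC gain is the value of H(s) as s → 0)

DC gain = H(0) = 11/(7 × 4) = 11/28 = 0.3929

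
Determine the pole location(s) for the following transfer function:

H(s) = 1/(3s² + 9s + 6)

Discriminant = 9² - 4×3×6 = 81 - 72 = 9 > 0, so two distinct real poles. Using quadratic formula: s = (-9 ± √9)/(2×3) = (-9 ± √9)/6, with √9 = 3. s₁ = -6/6 = -1, s₂ = -12/6 = -2. Poles: s₁ = -1, s₂ = -2.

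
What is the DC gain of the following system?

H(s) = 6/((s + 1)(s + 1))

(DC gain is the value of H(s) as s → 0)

DC gain = H(0) = 6/(1 × 1) = 6/1 = 6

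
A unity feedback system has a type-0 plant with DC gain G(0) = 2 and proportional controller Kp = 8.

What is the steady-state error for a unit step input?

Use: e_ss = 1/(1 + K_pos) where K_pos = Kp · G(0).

K_pos = Kp · G(0) = 8 × 2 = 16. e_ss = 1/(1 + 16) = 0.0588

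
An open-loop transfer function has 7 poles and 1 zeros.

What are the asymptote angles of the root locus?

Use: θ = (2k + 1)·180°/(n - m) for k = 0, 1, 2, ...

n - m = 7 - 1 = 6. Angles: θk = (2k + 1)·180°/6 = 30°, 90°, 150°, 210°, 270°, 330°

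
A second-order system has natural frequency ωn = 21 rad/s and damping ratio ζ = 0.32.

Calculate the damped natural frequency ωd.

ωd = ωn√(1 - ζ²) = 21√(1 - 0.32²) = 19.9 rad/s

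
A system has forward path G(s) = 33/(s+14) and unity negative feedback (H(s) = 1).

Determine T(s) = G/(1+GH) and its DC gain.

T(s) = G/(1+GH) = [33/(s+14)] / [1 + 33/(s+14)] = 33/(s+14+33) = 33/(s+47). DC gain = 33/47 = 0.7021.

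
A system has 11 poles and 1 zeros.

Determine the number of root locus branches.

Root locus has n branches where n = number of poles = 11.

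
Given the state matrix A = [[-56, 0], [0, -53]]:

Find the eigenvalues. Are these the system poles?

For diagonal matrix, eigenvalues are diagonal entries: λ₁ = -56, λ₂ = -53. Eigenvalues of A = system poles.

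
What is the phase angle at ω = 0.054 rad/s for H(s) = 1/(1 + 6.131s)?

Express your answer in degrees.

Phase = -arctan(ωτ) = -arctan(0.054 × 6.131) = -18.3°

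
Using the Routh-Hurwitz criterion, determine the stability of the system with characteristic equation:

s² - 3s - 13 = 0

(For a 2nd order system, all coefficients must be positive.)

Coefficients: 1, -3, -13. b=-3, c=-13 not positive, so system is unstable.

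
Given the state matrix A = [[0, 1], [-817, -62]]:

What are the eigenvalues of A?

det(A - λI) = λ² - (-62)λ + 817 = (λ - (-43))(λ - (-19)). Eigenvalues: -43, -19.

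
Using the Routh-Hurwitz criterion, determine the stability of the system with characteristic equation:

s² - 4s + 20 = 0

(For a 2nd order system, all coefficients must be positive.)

Coefficients: 1, -4, 20. b=-4 not positive, so system is unstable.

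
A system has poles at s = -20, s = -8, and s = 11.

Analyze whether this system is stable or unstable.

Pole(s) at s = 11 are not in the left half-plane. System is unstable.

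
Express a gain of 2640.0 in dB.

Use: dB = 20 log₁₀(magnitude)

dB = 20 log₁₀(2640.0) = 68.4 dB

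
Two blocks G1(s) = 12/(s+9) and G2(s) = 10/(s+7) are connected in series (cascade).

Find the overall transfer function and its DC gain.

Series: multiply transfer functions. G_eq = 12/(s+9) × 10/(s+7) = 120/((s+9)(s+7)). DC gain = 120/(9×7) = 1.9048.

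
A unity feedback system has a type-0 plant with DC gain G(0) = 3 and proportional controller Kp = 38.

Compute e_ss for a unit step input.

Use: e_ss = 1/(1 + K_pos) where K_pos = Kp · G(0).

K_pos = Kp · G(0) = 38 × 3 = 114. e_ss = 1/(1 + 114) = 0.0087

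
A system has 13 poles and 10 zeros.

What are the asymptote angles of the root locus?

n - m = 13 - 10 = 3. Angles: θk = (2k + 1)·180°/3 = 60°, 180°, 300°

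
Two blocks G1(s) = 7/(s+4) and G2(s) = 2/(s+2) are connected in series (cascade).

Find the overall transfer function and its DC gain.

Series: multiply transfer functions. G_eq = 7/(s+4) × 2/(s+2) = 14/((s+4)(s+2)). DC gain = 14/(4×2) = 1.75.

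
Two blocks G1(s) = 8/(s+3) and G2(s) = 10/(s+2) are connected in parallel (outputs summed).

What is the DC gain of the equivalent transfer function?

Parallel: G_eq = G1 + G2. DC gain = G1(0) + G2(0) = 8/3 + 10/2 = 2.6667 + 5 = 7.6667.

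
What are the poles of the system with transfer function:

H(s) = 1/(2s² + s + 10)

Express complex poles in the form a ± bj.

Discriminant = 1² - 4×2×10 = 1 - 80 = -79 < 0, so the poles are a complex conjugate pair s = (-1 ± j√79)/(2×2). Real part = -1/(2×2) = -1/4 = -0.25; imaginary part = ±√79/(2×2) ≈ 2.2220. Poles: s = -0.25 ± 2.2220j.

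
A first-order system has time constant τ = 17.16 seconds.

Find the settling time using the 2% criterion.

For first-order system, 2% settling time ≈ 4τ = 4 × 17.16 = 68.64 s.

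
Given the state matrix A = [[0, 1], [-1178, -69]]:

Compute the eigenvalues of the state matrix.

det(A - λI) = λ² - (-69)λ + 1178 = (λ - (-31))(λ - (-38)). Eigenvalues: -31, -38.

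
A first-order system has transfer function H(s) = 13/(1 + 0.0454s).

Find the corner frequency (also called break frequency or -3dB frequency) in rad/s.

Corner frequency = 1/τ = 1/0.0454 = 22.026 rad/s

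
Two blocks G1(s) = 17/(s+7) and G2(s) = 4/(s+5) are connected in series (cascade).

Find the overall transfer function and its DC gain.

Series: multiply transfer functions. G_eq = 17/(s+7) × 4/(s+5) = 68/((s+7)(s+5)). DC gain = 68/(7×5) = 1.9429.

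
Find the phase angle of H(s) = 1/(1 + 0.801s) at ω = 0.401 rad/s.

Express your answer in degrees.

Phase = -arctan(ωτ) = -arctan(0.401 × 0.801) = -17.8°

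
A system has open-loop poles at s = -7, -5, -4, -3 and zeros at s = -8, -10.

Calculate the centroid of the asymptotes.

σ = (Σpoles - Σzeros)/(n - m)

σ = (Σpoles - Σzeros)/(n - m) = (-19 - (-18))/(4 - 2) = -1/2 = -0.5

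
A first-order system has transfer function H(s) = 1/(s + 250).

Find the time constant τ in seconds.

For H(s) = 1/(s + 1/τ), the pole is at -1/τ = -250, so τ = 1/250 = 0.004 s.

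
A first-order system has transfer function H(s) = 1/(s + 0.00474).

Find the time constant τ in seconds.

For H(s) = 1/(s + 1/τ), the pole is at -1/τ = -0.00474, so τ = 1/0.00474 = 211 s.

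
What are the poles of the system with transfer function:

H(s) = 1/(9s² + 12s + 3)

Discriminant = 12² - 4×9×3 = 144 - 108 = 36 > 0, so two distinct real poles. Using quadratic formula: s = (-12 ± √36)/(2×9) = (-12 ± √36)/18, with √36 = 6. s₁ = -6/18 ≈ -0.3333, s₂ = -18/18 = -1. Poles: s₁ = -0.3333, s₂ = -1.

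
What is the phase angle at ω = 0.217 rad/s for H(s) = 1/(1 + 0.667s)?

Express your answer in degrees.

Phase = -arctan(ωτ) = -arctan(0.217 × 0.667) = -8.2°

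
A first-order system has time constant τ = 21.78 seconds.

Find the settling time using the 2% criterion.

For first-order system, 2% settling time ≈ 4τ = 4 × 21.78 = 87.12 s.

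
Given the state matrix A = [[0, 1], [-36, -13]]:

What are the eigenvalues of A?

det(A - λI) = λ² - (-13)λ + 36 = (λ - (-4))(λ - (-9)). Eigenvalues: -4, -9.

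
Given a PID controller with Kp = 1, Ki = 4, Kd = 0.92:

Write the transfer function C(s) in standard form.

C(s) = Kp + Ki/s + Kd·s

Substituting values: C(s) = 1 + 4/s + 0.92s = (0.92s² + s + 4)/s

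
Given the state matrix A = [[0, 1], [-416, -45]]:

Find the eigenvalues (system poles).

det(A - λI) = λ² - (-45)λ + 416 = (λ - (-13))(λ - (-32)). Eigenvalues: -13, -32.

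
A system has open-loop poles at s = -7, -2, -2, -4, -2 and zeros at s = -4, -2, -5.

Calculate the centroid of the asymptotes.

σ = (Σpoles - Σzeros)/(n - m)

σ = (Σpoles - Σzeros)/(n - m) = (-17 - (-11))/(5 - 3) = -6/2 = -3.0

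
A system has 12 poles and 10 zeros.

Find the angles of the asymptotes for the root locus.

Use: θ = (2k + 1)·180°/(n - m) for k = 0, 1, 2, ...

n - m = 12 - 10 = 2. Angles: θk = (2k + 1)·180°/2 = 90°, 270°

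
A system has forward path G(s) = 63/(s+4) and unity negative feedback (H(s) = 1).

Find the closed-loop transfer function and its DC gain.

T(s) = G/(1+GH) = [63/(s+4)] / [1 + 63/(s+4)] = 63/(s+4+63) = 63/(s+67). DC gain = 63/67 = 0.9403.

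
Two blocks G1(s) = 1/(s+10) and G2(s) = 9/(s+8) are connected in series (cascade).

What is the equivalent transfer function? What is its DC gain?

Series: multiply transfer functions. G_eq = 1/(s+10) × 9/(s+8) = 9/((s+10)(s+8)). DC gain = 9/(10×8) = 0.1125.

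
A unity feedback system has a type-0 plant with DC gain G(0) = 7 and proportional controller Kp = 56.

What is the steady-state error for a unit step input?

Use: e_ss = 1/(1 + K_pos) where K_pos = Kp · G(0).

K_pos = Kp · G(0) = 56 × 7 = 392. e_ss = 1/(1 + 392) = 0.0025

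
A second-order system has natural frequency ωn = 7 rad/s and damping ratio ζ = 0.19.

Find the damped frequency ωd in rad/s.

ωd = ωn√(1 - ζ²) = 7√(1 - 0.19²) = 6.87 rad/s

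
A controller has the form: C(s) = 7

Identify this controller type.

This is a Proportional (P) controller.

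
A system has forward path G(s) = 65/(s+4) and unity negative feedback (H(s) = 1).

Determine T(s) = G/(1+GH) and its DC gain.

T(s) = G/(1+GH) = [65/(s+4)] / [1 + 65/(s+4)] = 65/(s+4+65) = 65/(s+69). DC gain = 65/69 = 0.9420.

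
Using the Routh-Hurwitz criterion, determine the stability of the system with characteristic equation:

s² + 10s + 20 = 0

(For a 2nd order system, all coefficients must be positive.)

Coefficients: 1, 10, 20. All positive, so system is stable.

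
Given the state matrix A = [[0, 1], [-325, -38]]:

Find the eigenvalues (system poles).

det(A - λI) = λ² - (-38)λ + 325 = (λ - (-25))(λ - (-13)). Eigenvalues: -25, -13.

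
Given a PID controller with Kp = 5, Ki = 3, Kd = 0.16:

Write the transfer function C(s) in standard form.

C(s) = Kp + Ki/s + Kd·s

Substituting values: C(s) = 5 + 3/s + 0.16s = (0.16s² + 5s + 3)/s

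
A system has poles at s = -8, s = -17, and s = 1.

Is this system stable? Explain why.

Pole(s) at s = 1 are not in the left half-plane. System is unstable.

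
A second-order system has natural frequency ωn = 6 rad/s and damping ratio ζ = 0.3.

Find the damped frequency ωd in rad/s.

ωd = ωn√(1 - ζ²) = 6√(1 - 0.3²) = 5.72 rad/s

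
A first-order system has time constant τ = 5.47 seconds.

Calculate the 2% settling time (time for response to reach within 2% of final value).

For first-order system, 2% settling time ≈ 4τ = 4 × 5.47 = 21.88 s.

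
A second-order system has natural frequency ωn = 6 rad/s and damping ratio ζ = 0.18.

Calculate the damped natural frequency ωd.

ωd = ωn√(1 - ζ²) = 6√(1 - 0.18²) = 5.9 rad/s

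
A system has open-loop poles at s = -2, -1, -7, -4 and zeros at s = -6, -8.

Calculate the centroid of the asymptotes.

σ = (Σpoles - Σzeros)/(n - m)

σ = (Σpoles - Σzeros)/(n - m) = (-14 - (-14))/(4 - 2) = 0/2 = 0.0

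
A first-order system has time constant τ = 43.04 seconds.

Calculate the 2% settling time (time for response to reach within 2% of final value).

For first-order system, 2% settling time ≈ 4τ = 4 × 43.04 = 172.16 s.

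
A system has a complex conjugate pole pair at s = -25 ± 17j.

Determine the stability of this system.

Real part of poles is -25 (< 0, left half-plane). Stable.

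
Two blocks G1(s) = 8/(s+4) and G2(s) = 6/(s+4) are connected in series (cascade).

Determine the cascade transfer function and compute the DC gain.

Series: multiply transfer functions. G_eq = 8/(s+4) × 6/(s+4) = 48/((s+4)(s+4)). DC gain = 48/(4×4) = 3.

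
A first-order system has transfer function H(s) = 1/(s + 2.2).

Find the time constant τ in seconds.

For H(s) = 1/(s + 1/τ), the pole is at -1/τ = -2.2, so τ = 1/2.2 = 0.4545 s.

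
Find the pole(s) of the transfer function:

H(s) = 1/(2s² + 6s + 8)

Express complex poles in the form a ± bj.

Discriminant = 6² - 4×2×8 = 36 - 64 = -28 < 0, so the poles are a complex conjugate pair s = (-6 ± j√28)/(2×2). Real part = -6/(2×2) = -6/4 = -1.5; imaginary part = ±√28/(2×2) ≈ 1.3229. Poles: s = -1.5 ± 1.3229j.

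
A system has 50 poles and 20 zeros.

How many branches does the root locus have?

Root locus has n branches where n = number of poles = 50.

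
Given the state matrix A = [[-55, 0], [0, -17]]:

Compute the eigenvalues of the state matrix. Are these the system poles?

For diagonal matrix, eigenvalues are diagonal entries: λ₁ = -55, λ₂ = -17. Eigenvalues of A = system poles.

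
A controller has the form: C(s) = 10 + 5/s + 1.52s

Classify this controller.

This is a Proportional-Integral-Derivative (PID) controller.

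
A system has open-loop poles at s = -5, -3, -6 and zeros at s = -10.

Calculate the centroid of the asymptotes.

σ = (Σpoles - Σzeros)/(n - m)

σ = (Σpoles - Σzeros)/(n - m) = (-14 - (-10))/(3 - 1) = -4/2 = -2.0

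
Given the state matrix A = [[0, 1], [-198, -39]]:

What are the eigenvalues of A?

det(A - λI) = λ² - (-39)λ + 198 = (λ - (-33))(λ - (-6)). Eigenvalues: -33, -6.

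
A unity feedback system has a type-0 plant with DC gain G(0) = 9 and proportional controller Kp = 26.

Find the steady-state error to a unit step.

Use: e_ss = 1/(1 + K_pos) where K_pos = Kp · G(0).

K_pos = Kp · G(0) = 26 × 9 = 234. e_ss = 1/(1 + 234) = 0.0043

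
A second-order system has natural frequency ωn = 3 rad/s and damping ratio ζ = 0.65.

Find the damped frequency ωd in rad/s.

ωd = ωn√(1 - ζ²) = 3√(1 - 0.65²) = 2.28 rad/s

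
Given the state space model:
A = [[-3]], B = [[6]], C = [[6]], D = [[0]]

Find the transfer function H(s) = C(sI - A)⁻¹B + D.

(sI - A)⁻¹ = 1/(s + 3). H(s) = 6 × 6/(s + 3) + 0 = 36/(s + 3).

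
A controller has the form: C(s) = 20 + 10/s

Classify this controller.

This is a Proportional-Integral (PI) controller.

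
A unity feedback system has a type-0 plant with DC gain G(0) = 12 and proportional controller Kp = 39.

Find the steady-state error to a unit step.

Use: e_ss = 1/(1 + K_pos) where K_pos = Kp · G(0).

K_pos = Kp · G(0) = 39 × 12 = 468. e_ss = 1/(1 + 468) = 0.0021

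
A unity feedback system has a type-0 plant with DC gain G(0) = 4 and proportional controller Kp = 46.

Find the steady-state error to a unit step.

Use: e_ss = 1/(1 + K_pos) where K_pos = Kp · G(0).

K_pos = Kp · G(0) = 46 × 4 = 184. e_ss = 1/(1 + 184) = 0.0054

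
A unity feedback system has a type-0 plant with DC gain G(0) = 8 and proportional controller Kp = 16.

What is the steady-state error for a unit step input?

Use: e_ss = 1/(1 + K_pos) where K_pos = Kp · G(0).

K_pos = Kp · G(0) = 16 × 8 = 128. e_ss = 1/(1 + 128) = 0.0078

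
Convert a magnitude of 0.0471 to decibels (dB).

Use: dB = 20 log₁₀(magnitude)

dB = 20 log₁₀(0.0471) = -26.5 dB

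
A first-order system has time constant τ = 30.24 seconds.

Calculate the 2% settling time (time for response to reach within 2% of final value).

For first-order system, 2% settling time ≈ 4τ = 4 × 30.24 = 120.96 s.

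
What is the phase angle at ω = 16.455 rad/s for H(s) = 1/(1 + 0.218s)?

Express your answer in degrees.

Phase = -arctan(ωτ) = -arctan(16.455 × 0.218) = -74.4°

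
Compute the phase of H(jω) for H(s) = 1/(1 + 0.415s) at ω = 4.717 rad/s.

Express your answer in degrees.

Phase = -arctan(ωτ) = -arctan(4.717 × 0.415) = -62.9°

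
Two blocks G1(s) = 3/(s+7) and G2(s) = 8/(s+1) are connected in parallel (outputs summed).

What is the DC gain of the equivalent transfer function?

Parallel: G_eq = G1 + G2. DC gain = G1(0) + G2(0) = 3/7 + 8/1 = 0.4286 + 8 = 8.4286.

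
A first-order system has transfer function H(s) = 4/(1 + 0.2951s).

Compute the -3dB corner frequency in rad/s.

Corner frequency = 1/τ = 1/0.2951 = 3.389 rad/s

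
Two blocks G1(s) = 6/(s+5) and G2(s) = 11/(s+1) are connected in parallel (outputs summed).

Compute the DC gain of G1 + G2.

Parallel: G_eq = G1 + G2. DC gain = G1(0) + G2(0) = 6/5 + 11/1 = 1.2 + 11 = 12.2.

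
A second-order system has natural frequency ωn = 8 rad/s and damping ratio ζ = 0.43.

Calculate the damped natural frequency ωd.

ωd = ωn√(1 - ζ²) = 8√(1 - 0.43²) = 7.22 rad/s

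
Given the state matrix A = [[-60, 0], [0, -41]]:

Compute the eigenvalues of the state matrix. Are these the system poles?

For diagonal matrix, eigenvalues are diagonal entries: λ₁ = -60, λ₂ = -41. Eigenvalues of A = system poles.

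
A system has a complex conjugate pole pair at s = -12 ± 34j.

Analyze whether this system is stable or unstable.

Real part of poles is -12 (< 0, left half-plane). Stable.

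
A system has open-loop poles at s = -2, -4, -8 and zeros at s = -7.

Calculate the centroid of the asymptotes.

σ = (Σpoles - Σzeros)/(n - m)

σ = (Σpoles - Σzeros)/(n - m) = (-14 - (-7))/(3 - 1) = -7/2 = -3.5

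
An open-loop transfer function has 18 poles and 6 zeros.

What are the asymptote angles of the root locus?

n - m = 18 - 6 = 12. Angles: θk = (2k + 1)·180°/12 = 15°, 45°, 75°, 105°, 135°, 165°, 195°, 225°, 255°, 285°, 315°, 345°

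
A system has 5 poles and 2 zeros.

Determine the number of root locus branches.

Root locus has n branches where n = number of poles = 5.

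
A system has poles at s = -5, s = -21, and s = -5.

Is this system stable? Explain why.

All poles are in the left half-plane. System is stable.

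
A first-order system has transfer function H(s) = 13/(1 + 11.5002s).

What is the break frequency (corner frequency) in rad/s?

Corner frequency = 1/τ = 1/11.5002 = 0.087 rad/s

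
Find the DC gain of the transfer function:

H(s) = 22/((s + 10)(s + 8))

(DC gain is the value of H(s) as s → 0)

DC gain = H(0) = 22/(10 × 8) = 22/80 = 0.275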